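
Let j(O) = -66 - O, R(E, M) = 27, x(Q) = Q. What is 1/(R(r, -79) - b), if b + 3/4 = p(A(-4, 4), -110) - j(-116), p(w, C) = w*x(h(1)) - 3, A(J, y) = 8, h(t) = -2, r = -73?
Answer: 4/387 ≈ 0.010336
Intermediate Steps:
p(w, C) = -3 - 2*w (p(w, C) = w*(-2) - 3 = -2*w - 3 = -3 - 2*w)
b = -279/4 (b = -¾ + ((-3 - 2*8) - (-66 - 1*(-116))) = -¾ + ((-3 - 16) - (-66 + 116)) = -¾ + (-19 - 1*50) = -¾ + (-19 - 50) = -¾ - 69 = -279/4 ≈ -69.750)
1/(R(r, -79) - b) = 1/(27 - 1*(-279/4)) = 1/(27 + 279/4) = 1/(387/4) = 4/387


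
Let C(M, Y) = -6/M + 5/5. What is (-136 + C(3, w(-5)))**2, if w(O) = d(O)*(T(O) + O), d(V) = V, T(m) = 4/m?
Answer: 18769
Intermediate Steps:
w(O) = O*(O + 4/O) (w(O) = O*(4/O + O) = O*(O + 4/O))
C(M, Y) = 1 - 6/M (C(M, Y) = -6/M + 5*(1/5) = -6/M + 1 = 1 - 6/M)
(-136 + C(3, w(-5)))**2 = (-136 + (-6 + 3)/3)**2 = (-136 + (1/3)*(-3))**2 = (-136 - 1)**2 = (-137)**2 = 18769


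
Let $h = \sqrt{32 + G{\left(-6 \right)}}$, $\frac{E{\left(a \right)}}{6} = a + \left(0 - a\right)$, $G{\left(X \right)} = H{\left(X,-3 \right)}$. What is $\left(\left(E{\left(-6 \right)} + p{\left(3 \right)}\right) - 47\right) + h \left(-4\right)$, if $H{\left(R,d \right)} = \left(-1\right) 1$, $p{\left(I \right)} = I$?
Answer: $-44 - 4 \sqrt{31} \approx -66.271$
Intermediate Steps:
$H{\left(R,d \right)} = -1$
$G{\left(X \right)} = -1$
$E{\left(a \right)} = 0$ ($E{\left(a \right)} = 6 \left(a + \left(0 - a\right)\right) = 6 \left(a - a\right) = 6 \cdot 0 = 0$)
$h = \sqrt{31}$ ($h = \sqrt{32 - 1} = \sqrt{31} \approx 5.5678$)
$\left(\left(E{\left(-6 \right)} + p{\left(3 \right)}\right) - 47\right) + h \left(-4\right) = \left(\left(0 + 3\right) - 47\right) + \sqrt{31} \left(-4\right) = \left(3 - 47\right) - 4 \sqrt{31} = -44 - 4 \sqrt{31}$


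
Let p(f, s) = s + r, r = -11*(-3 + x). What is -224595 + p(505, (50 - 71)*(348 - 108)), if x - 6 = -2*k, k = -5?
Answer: -229778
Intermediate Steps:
x = 16 (x = 6 - 2*(-5) = 6 + 10 = 16)
r = -143 (r = -11*(-3 + 16) = -11*13 = -143)
p(f, s) = -143 + s (p(f, s) = s - 143 = -143 + s)
-224595 + p(505, (50 - 71)*(348 - 108)) = -224595 + (-143 + (50 - 71)*(348 - 108)) = -224595 + (-143 - 21*240) = -224595 + (-143 - 5040) = -224595 - 5183 = -229778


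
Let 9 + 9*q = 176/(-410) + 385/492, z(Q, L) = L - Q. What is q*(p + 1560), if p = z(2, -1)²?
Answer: -11124733/7380 ≈ -1507.4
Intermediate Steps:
p = 9 (p = (-1 - 1*2)² = (-1 - 2)² = (-3)² = 9)
q = -21271/22140 (q = -1 + (176/(-410) + 385/492)/9 = -1 + (176*(-1/410) + 385*(1/492))/9 = -1 + (-88/205 + 385/492)/9 = -1 + (⅑)*(869/2460) = -1 + 869/22140 = -21271/22140 ≈ -0.96075)
q*(p + 1560) = -21271*(9 + 1560)/22140 = -21271/22140*1569 = -11124733/7380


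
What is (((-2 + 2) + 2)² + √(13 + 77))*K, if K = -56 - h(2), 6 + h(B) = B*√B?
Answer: -2*(4 + 3*√10)*(25 + √2) ≈ -712.49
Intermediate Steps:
h(B) = -6 + B^(3/2) (h(B) = -6 + B*√B = -6 + B^(3/2))
K = -50 - 2*√2 (K = -56 - (-6 + 2^(3/2)) = -56 - (-6 + 2*√2) = -56 + (6 - 2*√2) = -50 - 2*√2 ≈ -52.828)
(((-2 + 2) + 2)² + √(13 + 77))*K = (((-2 + 2) + 2)² + √(13 + 77))*(-50 - 2*√2) = ((0 + 2)² + √90)*(-50 - 2*√2) = (2² + 3*√10)*(-50 - 2*√2) = (4 + 3*√10)*(-50 - 2*√2) = (-50 - 2*√2)*(4 + 3*√10)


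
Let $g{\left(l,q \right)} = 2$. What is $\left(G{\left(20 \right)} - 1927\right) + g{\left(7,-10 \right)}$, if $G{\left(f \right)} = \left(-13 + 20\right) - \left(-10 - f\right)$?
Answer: $-1888$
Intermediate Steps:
$G{\left(f \right)} = 17 + f$ ($G{\left(f \right)} = 7 + \left(1 + \left(9 + f\right)\right) = 7 + \left(10 + f\right) = 17 + f$)
$\left(G{\left(20 \right)} - 1927\right) + g{\left(7,-10 \right)} = \left(\left(17 + 20\right) - 1927\right) + 2 = \left(37 - 1927\right) + 2 = -1890 + 2 = -1888$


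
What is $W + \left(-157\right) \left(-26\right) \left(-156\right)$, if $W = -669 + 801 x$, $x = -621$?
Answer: $-1134882$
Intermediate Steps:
$W = -498090$ ($W = -669 + 801 \left(-621\right) = -669 - 497421 = -498090$)
$W + \left(-157\right) \left(-26\right) \left(-156\right) = -498090 + \left(-157\right) \left(-26\right) \left(-156\right) = -498090 + 4082 \left(-156\right) = -498090 - 636792 = -1134882$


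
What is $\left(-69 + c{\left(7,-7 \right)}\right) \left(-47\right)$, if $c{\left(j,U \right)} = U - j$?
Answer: $3901$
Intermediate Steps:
$\left(-69 + c{\left(7,-7 \right)}\right) \left(-47\right) = \left(-69 - 14\right) \left(-47\right) = \left(-83\right) \left(-47\right) = 3901$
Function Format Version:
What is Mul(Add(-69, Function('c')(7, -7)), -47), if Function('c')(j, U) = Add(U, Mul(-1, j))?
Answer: 3901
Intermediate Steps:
Mul(Add(-69, Function('c')(7, -7)), -47) = Mul(Add(-69, Add(-7, Mul(-1, 7))), -47) = Mul(Add(-69, Add(-7, -7)), -47) = Mul(Add(-69, -14), -47) = Mul(-83, -47) = 3901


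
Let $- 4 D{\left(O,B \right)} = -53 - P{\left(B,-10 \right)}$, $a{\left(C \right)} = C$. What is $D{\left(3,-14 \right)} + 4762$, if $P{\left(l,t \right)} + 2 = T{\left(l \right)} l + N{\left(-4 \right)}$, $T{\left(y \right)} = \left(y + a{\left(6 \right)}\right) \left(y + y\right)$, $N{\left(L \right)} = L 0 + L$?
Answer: $\frac{15959}{4} \approx 3989.8$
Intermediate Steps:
$N{\left(L \right)} = L$ ($N{\left(L \right)} = 0 + L = L$)
$T{\left(y \right)} = 2 y \left(6 + y\right)$ ($T{\left(y \right)} = \left(y + 6\right) \left(y + y\right) = \left(6 + y\right) 2 y = 2 y \left(6 + y\right)$)
$P{\left(l,t \right)} = -6 + 2 l^{2} \left(6 + l\right)$ ($P{\left(l,t \right)} = -2 + \left(2 l \left(6 + l\right) l - 4\right) = -2 + \left(2 l^{2} \left(6 + l\right) - 4\right) = -2 + \left(-4 + 2 l^{2} \left(6 + l\right)\right) = -6 + 2 l^{2} \left(6 + l\right)$)
$D{\left(O,B \right)} = \frac{47}{4} + \frac{B^{2} \left(6 + B\right)}{2}$ ($D{\left(O,B \right)} = - \frac{-53 - \left(-6 + 2 B^{2} \left(6 + B\right)\right)}{4} = - \frac{-47 - 2 B^{2} \left(6 + B\right)}{4} = \frac{47}{4} + \frac{B^{2} \left(6 + B\right)}{2}$)
$D{\left(3,-14 \right)} + 4762 = \left(\frac{47}{4} + \frac{\left(-14\right)^{2} \left(6 - 14\right)}{2}\right) + 4762 = \left(\frac{47}{4} + \frac{1}{2} \cdot 196 \left(-8\right)\right) + 4762 = \left(\frac{47}{4} - 784\right) + 4762 = - \frac{3089}{4} + 4762 = \frac{15959}{4}$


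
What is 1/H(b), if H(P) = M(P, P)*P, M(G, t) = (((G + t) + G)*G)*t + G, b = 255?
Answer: 1/12684816900 ≈ 7.8834e-11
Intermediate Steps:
M(G, t) = G + G*t*(t + 2*G) (M(G, t) = ((t + 2*G)*G)*t + G = (G*(t + 2*G))*t + G = G*t*(t + 2*G) + G = G + G*t*(t + 2*G))
H(P) = P²*(1 + 3*P²) (H(P) = (P*(1 + P² + 2*P*P))*P = (P*(1 + P² + 2*P²))*P = (P*(1 + 3*P²))*P = P²*(1 + 3*P²))
1/H(b) = 1/(255² + 3*255⁴) = 1/(65025 + 3*4228250625) = 1/(65025 + 12684751875) = 1/12684816900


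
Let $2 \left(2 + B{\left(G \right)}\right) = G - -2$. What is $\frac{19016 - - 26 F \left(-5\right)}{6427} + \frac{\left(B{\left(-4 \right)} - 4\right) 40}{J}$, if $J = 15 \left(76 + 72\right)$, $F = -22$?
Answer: $\frac{2338258}{713397} \approx 3.2776$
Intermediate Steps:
$B{\left(G \right)} = -1 + \frac{G}{2}$ ($B{\left(G \right)} = -2 + \frac{G - -2}{2} = -2 + \frac{G + 2}{2} = -2 + \frac{2 + G}{2} = -2 + \left(1 + \frac{G}{2}\right) = -1 + \frac{G}{2}$)
$J = 2220$ ($J = 15 \cdot 148 = 2220$)
$\frac{19016 - - 26 F \left(-5\right)}{6427} + \frac{\left(B{\left(-4 \right)} - 4\right) 40}{J} = \frac{19016 - \left(-26\right) \left(-22\right) \left(-5\right)}{6427} + \frac{\left(\left(-1 + \frac{1}{2} \left(-4\right)\right) - 4\right) 40}{2220} = \left(19016 - 572 \left(-5\right)\right) \frac{1}{6427} + \left(\left(-1 - 2\right) - 4\right) 40 \cdot \frac{1}{2220} = \left(19016 - -2860\right) \frac{1}{6427} + \left(-3 - 4\right) 40 \cdot \frac{1}{2220} = \left(19016 + 2860\right) \frac{1}{6427} + \left(-7\right) 40 \cdot \frac{1}{2220} = 21876 \cdot \frac{1}{6427} - \frac{14}{111} = \frac{21876}{6427} - \frac{14}{111} = \frac{2338258}{713397}$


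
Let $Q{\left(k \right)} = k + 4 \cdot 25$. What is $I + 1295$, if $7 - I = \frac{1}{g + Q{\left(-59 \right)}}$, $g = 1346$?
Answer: $\frac{1805873}{1387} \approx 1302.0$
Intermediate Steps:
$Q{\left(k \right)} = 100 + k$ ($Q{\left(k \right)} = k + 100 = 100 + k$)
$I = \frac{9708}{1387}$ ($I = 7 - \frac{1}{1346 + \left(100 - 59\right)} = 7 - \frac{1}{1346 + 41} = 7 - \frac{1}{1387} = \frac{9708}{1387} \approx 6.9993$)
$I + 1295 = \frac{9708}{1387} + 1295 = \frac{1805873}{1387}$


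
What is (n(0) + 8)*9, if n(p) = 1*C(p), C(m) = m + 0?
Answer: 72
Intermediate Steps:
C(m) = m
n(p) = p (n(p) = 1*p = p)
(n(0) + 8)*9 = (0 + 8)*9 = 8*9 = 72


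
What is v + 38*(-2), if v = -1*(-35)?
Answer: -41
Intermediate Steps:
v = 35
v + 38*(-2) = 35 + 38*(-2) = 35 - 76 = -41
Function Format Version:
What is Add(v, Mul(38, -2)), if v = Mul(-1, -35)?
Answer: -41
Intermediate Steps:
v = 35
Add(v, Mul(38, -2)) = Add(35, Mul(38, -2)) = Add(35, -76) = -41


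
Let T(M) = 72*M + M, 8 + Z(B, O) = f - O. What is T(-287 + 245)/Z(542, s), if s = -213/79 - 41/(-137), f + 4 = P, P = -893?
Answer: 11061106/3256291 ≈ 3.3968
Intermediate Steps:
f = -897 (f = -4 - 893 = -897)
s = -25942/10823 (s = -213*1/79 - 41*(-1/137) = -213/79 + 41/137 = -25942/10823 ≈ -2.3969)
Z(B, O) = -905 - O (Z(B, O) = -8 + (-897 - O) = -905 - O)
T(M) = 73*M
T(-287 + 245)/Z(542, s) = (73*(-287 + 245))/(-905 - 1*(-25942/10823)) = (73*(-42))/(-905 + 25942/10823) = -3066/(-9768873/10823) = -3066*(-10823/9768873) = 11061106/3256291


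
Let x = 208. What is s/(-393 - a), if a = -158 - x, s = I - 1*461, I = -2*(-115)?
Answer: 77/9 ≈ 8.5556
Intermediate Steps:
I = 230
s = -231 (s = 230 - 1*461 = 230 - 461 = -231)
a = -366 (a = -158 - 1*208 = -158 - 208 = -366)
s/(-393 - a) = -231/(-393 - 1*(-366)) = -231/(-393 + 366) = -231/(-27) = -231*(-1/27) = 77/9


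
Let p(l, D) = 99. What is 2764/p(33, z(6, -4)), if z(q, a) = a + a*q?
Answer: 2764/99 ≈ 27.919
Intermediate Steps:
2764/p(33, z(6, -4)) = 2764/99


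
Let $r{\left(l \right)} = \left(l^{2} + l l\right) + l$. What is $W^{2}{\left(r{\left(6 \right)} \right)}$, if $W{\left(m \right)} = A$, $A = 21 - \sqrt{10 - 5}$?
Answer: $\left(21 - \sqrt{5}\right)^{2} \approx 352.08$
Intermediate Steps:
$r{\left(l \right)} = l + 2 l^{2}$ ($r{\left(l \right)} = \left(l^{2} + l^{2}\right) + l = 2 l^{2} + l = l + 2 l^{2}$)
$A = 21 - \sqrt{5} \approx 18.764$
$W{\left(m \right)} = 21 - \sqrt{5}$
$W^{2}{\left(r{\left(6 \right)} \right)} = \left(21 - \sqrt{5}\right)^{2}$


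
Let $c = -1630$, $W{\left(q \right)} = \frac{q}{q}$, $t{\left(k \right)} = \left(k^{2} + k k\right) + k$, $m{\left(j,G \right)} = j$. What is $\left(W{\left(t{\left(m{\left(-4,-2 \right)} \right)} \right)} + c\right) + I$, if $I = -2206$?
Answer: $-3835$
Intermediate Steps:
$t{\left(k \right)} = k + 2 k^{2}$ ($t{\left(k \right)} = \left(k^{2} + k^{2}\right) + k = 2 k^{2} + k = k + 2 k^{2}$)
$W{\left(q \right)} = 1$
$\left(W{\left(t{\left(m{\left(-4,-2 \right)} \right)} \right)} + c\right) + I = \left(1 - 1630\right) - 2206 = -1629 - 2206 = -3835$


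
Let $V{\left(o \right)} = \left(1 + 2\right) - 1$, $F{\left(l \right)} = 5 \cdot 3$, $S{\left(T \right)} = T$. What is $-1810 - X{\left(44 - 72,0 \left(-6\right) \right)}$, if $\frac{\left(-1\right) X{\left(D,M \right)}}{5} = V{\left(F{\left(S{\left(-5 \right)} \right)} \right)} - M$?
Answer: $-1800$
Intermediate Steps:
$F{\left(l \right)} = 15$
$V{\left(o \right)} = 2$ ($V{\left(o \right)} = 3 - 1 = 2$)
$X{\left(D,M \right)} = -10 + 5 M$ ($X{\left(D,M \right)} = - 5 \left(2 - M\right) = -10 + 5 M$)
$-1810 - X{\left(44 - 72,0 \left(-6\right) \right)} = -1810 - \left(-10 + 5 \cdot 0 \left(-6\right)\right) = -1810 - \left(-10 + 5 \cdot 0\right) = -1810 - \left(-10 + 0\right) = -1810 - -10 = -1810 + 10 = -1800$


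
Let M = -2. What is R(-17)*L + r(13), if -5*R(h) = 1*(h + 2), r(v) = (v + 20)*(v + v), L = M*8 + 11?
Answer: 843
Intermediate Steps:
L = -5 (L = -2*8 + 11 = -16 + 11 = -5)
r(v) = 2*v*(20 + v) (r(v) = (20 + v)*(2*v) = 2*v*(20 + v))
R(h) = -⅖ - h/5 (R(h) = -(h + 2)/5 = -(2 + h)/5 = -⅖ - h/5)
R(-17)*L + r(13) = (-⅖ - ⅕*(-17))*(-5) + 2*13*(20 + 13) = (-⅖ + 17/5)*(-5) + 2*13*33 = 3*(-5) + 858 = -15 + 858 = 843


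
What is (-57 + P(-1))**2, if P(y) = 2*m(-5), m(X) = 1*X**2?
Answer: 49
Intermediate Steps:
m(X) = X**2
P(y) = 50 (P(y) = 2*(-5)**2 = 2*25 = 50)
(-57 + P(-1))**2 = (-57 + 50)**2 = (-7)**2 = 49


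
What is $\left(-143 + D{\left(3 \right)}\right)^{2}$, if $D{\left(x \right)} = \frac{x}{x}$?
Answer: $20164$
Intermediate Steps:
$D{\left(x \right)} = 1$
$\left(-143 + D{\left(3 \right)}\right)^{2} = \left(-143 + 1\right)^{2} = \left(-142\right)^{2} = 20164$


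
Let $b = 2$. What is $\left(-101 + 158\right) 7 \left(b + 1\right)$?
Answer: $1197$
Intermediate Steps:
$\left(-101 + 158\right) 7 \left(b + 1\right) = \left(-101 + 158\right) 7 \left(2 + 1\right) = 57 \cdot 7 \cdot 3 = 57 \cdot 21 = 1197$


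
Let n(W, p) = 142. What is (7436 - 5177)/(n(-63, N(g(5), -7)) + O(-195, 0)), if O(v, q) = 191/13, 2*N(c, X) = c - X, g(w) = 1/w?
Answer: 9789/679 ≈ 14.417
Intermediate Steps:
N(c, X) = c/2 - X/2 (N(c, X) = (c - X)/2 = c/2 - X/2)
O(v, q) = 191/13 (O(v, q) = 191*(1/13) = 191/13)
(7436 - 5177)/(n(-63, N(g(5), -7)) + O(-195, 0)) = (7436 - 5177)/(142 + 191/13) = 2259/(2037/13) = 2259*(13/2037) = 9789/679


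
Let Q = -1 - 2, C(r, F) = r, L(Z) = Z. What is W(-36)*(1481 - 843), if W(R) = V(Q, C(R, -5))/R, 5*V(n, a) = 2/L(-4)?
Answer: 319/180 ≈ 1.7722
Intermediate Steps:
Q = -3
V(n, a) = -⅒ (V(n, a) = (2/(-4))/5 = (2*(-¼))/5 = (⅕)*(-½) = -⅒)
W(R) = -1/(10*R)
W(-36)*(1481 - 843) = (-⅒/(-36))*(1481 - 843) = -⅒*(-1/36)*638 = (1/360)*638 = 319/180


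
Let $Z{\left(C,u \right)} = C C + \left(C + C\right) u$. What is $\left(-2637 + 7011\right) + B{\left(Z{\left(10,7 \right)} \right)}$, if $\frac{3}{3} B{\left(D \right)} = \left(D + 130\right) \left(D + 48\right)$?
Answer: $110934$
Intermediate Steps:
$Z{\left(C,u \right)} = C^{2} + 2 C u$
$B{\left(D \right)} = \left(48 + D\right) \left(130 + D\right)$ ($B{\left(D \right)} = \left(D + 130\right) \left(D + 48\right) = \left(130 + D\right) \left(48 + D\right) = \left(48 + D\right) \left(130 + D\right)$)
$\left(-2637 + 7011\right) + B{\left(Z{\left(10,7 \right)} \right)} = \left(-2637 + 7011\right) + \left(6240 + \left(10 \left(10 + 2 \cdot 7\right)\right)^{2} + 178 \cdot 10 \left(10 + 2 \cdot 7\right)\right) = 4374 + \left(6240 + \left(10 \left(10 + 14\right)\right)^{2} + 178 \cdot 10 \left(10 + 14\right)\right) = 4374 + \left(6240 + \left(10 \cdot 24\right)^{2} + 178 \cdot 10 \cdot 24\right) = 4374 + \left(6240 + 240^{2} + 178 \cdot 240\right) = 4374 + \left(6240 + 57600 + 42720\right) = 4374 + 106560 = 110934$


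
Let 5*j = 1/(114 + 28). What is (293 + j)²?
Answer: 43276896961/504100 ≈ 85850.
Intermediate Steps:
j = 1/710 (j = 1/(5*(114 + 28)) = (⅕)/142 = (⅕)*(1/142) = 1/710 ≈ 0.0014085)
(293 + j)² = (293 + 1/710)² = (208031/710)² = 43276896961/504100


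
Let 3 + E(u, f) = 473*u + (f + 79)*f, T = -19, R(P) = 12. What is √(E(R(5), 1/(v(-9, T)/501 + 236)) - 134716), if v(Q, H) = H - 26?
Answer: I*√200290167083677/39397 ≈ 359.23*I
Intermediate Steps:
v(Q, H) = -26 + H
E(u, f) = -3 + 473*u + f*(79 + f) (E(u, f) = -3 + (473*u + (f + 79)*f) = -3 + (473*u + (79 + f)*f) = -3 + (473*u + f*(79 + f)) = -3 + 473*u + f*(79 + f))
√(E(R(5), 1/(v(-9, T)/501 + 236)) - 134716) = √((-3 + (1/((-26 - 19)/501 + 236))² + 79/((-26 - 19)/501 + 236) + 473*12) - 134716) = √((-3 + (1/(-45*1/501 + 236))² + 79/(-45*1/501 + 236) + 5676) - 134716) = √((-3 + (1/(-15/167 + 236))² + 79/(-15/167 + 236) + 5676) - 134716) = √((-3 + (1/(39397/167))² + 79/(39397/167) + 5676) - 134716) = √((-3 + (167/39397)² + 79*(167/39397) + 5676) - 134716) = √((-3 + 27889/1552123609 + 13193/39397 + 5676) - 134716) = √(8805717026367/1552123609 - 134716) = √(-200290167083677/1552123609) = I*√200290167083677/39397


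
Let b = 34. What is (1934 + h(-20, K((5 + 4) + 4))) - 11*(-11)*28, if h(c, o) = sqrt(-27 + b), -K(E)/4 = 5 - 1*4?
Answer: 5322 + sqrt(7) ≈ 5324.6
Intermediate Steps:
K(E) = -4 (K(E) = -4*(5 - 1*4) = -4*(5 - 4) = -4*1 = -4)
h(c, o) = sqrt(7) (h(c, o) = sqrt(-27 + 34) = sqrt(7))
(1934 + h(-20, K((5 + 4) + 4))) - 11*(-11)*28 = (1934 + sqrt(7)) - 11*(-11)*28 = (1934 + sqrt(7)) + 121*28 = (1934 + sqrt(7)) + 3388 = 5322 + sqrt(7)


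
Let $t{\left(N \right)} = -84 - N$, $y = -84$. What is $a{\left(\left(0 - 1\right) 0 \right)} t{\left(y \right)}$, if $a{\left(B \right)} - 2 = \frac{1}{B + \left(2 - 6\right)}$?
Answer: $0$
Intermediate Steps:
$a{\left(B \right)} = 2 + \frac{1}{-4 + B}$ ($a{\left(B \right)} = 2 + \frac{1}{B + \left(2 - 6\right)} = 2 + \frac{1}{B - 4} = 2 + \frac{1}{-4 + B}$)
$a{\left(\left(0 - 1\right) 0 \right)} t{\left(y \right)} = \frac{-7 + 2 \left(0 - 1\right) 0}{-4 + \left(0 - 1\right) 0} \left(-84 - -84\right) = \frac{-7 + 2 \left(\left(-1\right) 0\right)}{-4 - 0} \left(-84 + 84\right) = \frac{-7 + 2 \cdot 0}{-4 + 0} \cdot 0 = \frac{-7 + 0}{-4} \cdot 0 = \left(- \frac{1}{4}\right) \left(-7\right) 0 = \frac{7}{4} \cdot 0 = 0$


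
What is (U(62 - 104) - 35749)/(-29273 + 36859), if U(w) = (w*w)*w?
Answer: -109837/7586 ≈ -14.479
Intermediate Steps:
U(w) = w³ (U(w) = w²*w = w³)
(U(62 - 104) - 35749)/(-29273 + 36859) = ((62 - 104)³ - 35749)/(-29273 + 36859) = ((-42)³ - 35749)/7586 = (-74088 - 35749)*(1/7586) = -109837*1/7586 = -109837/7586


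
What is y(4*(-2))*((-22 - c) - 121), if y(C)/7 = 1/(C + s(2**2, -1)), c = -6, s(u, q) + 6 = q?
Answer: 959/15 ≈ 63.933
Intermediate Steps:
s(u, q) = -6 + q
y(C) = 7/(-7 + C) (y(C) = 7/(C + (-6 - 1)) = 7/(C - 7) = 7/(-7 + C))
y(4*(-2))*((-22 - c) - 121) = (7/(-7 + 4*(-2)))*((-22 - 1*(-6)) - 121) = (7/(-7 - 8))*((-22 + 6) - 121) = (7/(-15))*(-16 - 121) = (7*(-1/15))*(-137) = -7/15*(-137) = 959/15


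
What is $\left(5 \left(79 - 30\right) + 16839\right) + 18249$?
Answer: $35333$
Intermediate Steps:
$\left(5 \left(79 - 30\right) + 16839\right) + 18249 = \left(5 \cdot 49 + 16839\right) + 18249 = \left(245 + 16839\right) + 18249 = 17084 + 18249 = 35333$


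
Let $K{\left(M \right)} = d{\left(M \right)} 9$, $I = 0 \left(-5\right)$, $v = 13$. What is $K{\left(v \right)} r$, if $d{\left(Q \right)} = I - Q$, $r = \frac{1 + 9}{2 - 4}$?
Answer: $585$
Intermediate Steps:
$I = 0$
$r = -5$ ($r = \frac{10}{-2} = 10 \left(- \frac{1}{2}\right) = -5$)
$d{\left(Q \right)} = - Q$ ($d{\left(Q \right)} = 0 - Q = - Q$)
$K{\left(M \right)} = - 9 M$ ($K{\left(M \right)} = - M 9 = - 9 M$)
$K{\left(v \right)} r = \left(-9\right) 13 \left(-5\right) = \left(-117\right) \left(-5\right) = 585$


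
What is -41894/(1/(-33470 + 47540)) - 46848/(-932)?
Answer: -137341507428/233 ≈ -5.8945e+8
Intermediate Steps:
-41894/(1/(-33470 + 47540)) - 46848/(-932) = -41894/(1/14070) - 46848*(-1/932) = -41894/1/14070 + 11712/233 = -41894*14070 + 11712/233 = -589448580 + 11712/233 = -137341507428/233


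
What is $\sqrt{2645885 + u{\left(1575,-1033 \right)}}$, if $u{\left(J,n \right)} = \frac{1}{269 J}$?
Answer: $\frac{4 \sqrt{131927137590563}}{28245} \approx 1626.6$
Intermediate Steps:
$u{\left(J,n \right)} = \frac{1}{269 J}$
$\sqrt{2645885 + u{\left(1575,-1033 \right)}} = \sqrt{2645885 + \frac{1}{269 \cdot 1575}} = \sqrt{2645885 + \frac{1}{269} \cdot \frac{1}{1575}} = \sqrt{2645885 + \frac{1}{423675}} = \sqrt{\frac{1120995327376}{423675}} = \frac{4 \sqrt{131927137590563}}{28245}$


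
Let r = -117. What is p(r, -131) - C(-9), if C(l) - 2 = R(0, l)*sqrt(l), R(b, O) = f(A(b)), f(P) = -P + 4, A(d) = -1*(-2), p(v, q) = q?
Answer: -133 - 6*I ≈ -133.0 - 6.0*I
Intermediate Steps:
A(d) = 2
f(P) = 4 - P
R(b, O) = 2 (R(b, O) = 4 - 1*2 = 4 - 2 = 2)
C(l) = 2 + 2*sqrt(l)
p(r, -131) - C(-9) = -131 - (2 + 2*sqrt(-9)) = -131 - (2 + 2*(3*I)) = -131 - (2 + 6*I) = -131 + (-2 - 6*I) = -133 - 6*I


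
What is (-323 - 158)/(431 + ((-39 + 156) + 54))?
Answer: -481/602 ≈ -0.79900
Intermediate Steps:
(-323 - 158)/(431 + ((-39 + 156) + 54)) = -481/(431 + (117 + 54)) = -481/(431 + 171) = -481/602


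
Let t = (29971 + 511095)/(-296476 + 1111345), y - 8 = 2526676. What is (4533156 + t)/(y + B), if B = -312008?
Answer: 1846964418815/902335408722 ≈ 2.0469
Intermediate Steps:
y = 2526684 (y = 8 + 2526676 = 2526684)
t = 541066/814869 ≈ 0.66399
(4533156 + t)/(y + B) = (4533156 + 541066/814869)/(2526684 - 312008) = (3693928837630/814869)/2214676 = (3693928837630/814869)*(1/2214676) = 1846964418815/902335408722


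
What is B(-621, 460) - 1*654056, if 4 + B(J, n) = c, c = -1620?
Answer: -655680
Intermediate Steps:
B(J, n) = -1624 (B(J, n) = -4 - 1620 = -1624)
B(-621, 460) - 1*654056 = -1624 - 1*654056 = -1624 - 654056 = -655680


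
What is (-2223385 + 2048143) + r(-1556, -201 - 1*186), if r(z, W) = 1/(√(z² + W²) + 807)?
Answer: -336404357559/1919656 + √2570905/1919656 ≈ -1.7524e+5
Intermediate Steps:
r(z, W) = 1/(807 + √(W² + z²)) (r(z, W) = 1/(√(W² + z²) + 807) = 1/(807 + √(W² + z²)))
(-2223385 + 2048143) + r(-1556, -201 - 1*186) = (-2223385 + 2048143) + 1/(807 + √((-201 - 1*186)² + (-1556)²)) = -175242 + 1/(807 + √((-201 - 186)² + 2421136)) = -175242 + 1/(807 + √((-387)² + 2421136)) = -175242 + 1/(807 + √(149769 + 2421136)) = -175242 + 1/(807 + √2570905)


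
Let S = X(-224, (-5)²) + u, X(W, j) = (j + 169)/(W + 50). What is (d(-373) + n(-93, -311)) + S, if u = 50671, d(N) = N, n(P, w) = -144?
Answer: 4363301/87 ≈ 50153.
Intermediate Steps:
X(W, j) = (169 + j)/(50 + W)
S = 4408280/87 (S = (169 + (-5)²)/(50 - 224) + 50671 = (169 + 25)/(-174) + 50671 = -1/174*194 + 50671 = -97/87 + 50671 = 4408280/87 ≈ 50670.)
(d(-373) + n(-93, -311)) + S = (-373 - 144) + 4408280/87 = -517 + 4408280/87 = 4363301/87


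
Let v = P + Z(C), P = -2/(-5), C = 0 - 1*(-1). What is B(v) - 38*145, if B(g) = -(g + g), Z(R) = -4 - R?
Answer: -27504/5 ≈ -5500.8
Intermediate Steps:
C = 1 (C = 0 + 1 = 1)
P = 2/5 (P = -2*(-1/5) = 2/5 ≈ 0.40000)
v = -23/5 (v = 2/5 + (-4 - 1*1) = 2/5 + (-4 - 1) = 2/5 - 5 = -23/5 ≈ -4.6000)
B(g) = -2*g
B(v) - 38*145 = -2*(-23/5) - 38*145 = 46/5 - 5510 = -27504/5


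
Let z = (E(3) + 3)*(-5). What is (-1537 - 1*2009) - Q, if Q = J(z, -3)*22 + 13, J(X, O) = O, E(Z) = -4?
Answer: -3493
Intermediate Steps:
z = 5 (z = (-4 + 3)*(-5) = -1*(-5) = 5)
Q = -53 (Q = -3*22 + 13 = -66 + 13 = -53)
(-1537 - 1*2009) - Q = (-1537 - 1*2009) - 1*(-53) = (-1537 - 2009) + 53 = -3546 + 53 = -3493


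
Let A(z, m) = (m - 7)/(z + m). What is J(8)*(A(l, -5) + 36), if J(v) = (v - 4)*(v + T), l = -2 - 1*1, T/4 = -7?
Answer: -3000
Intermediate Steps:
T = -28 (T = 4*(-7) = -28)
l = -3 (l = -2 - 1 = -3)
A(z, m) = (-7 + m)/(m + z)
J(v) = (-28 + v)*(-4 + v) (J(v) = (v - 4)*(v - 28) = (-4 + v)*(-28 + v) = (-28 + v)*(-4 + v))
J(8)*(A(l, -5) + 36) = (112 + 8**2 - 32*8)*((-7 - 5)/(-5 - 3) + 36) = (112 + 64 - 256)*(-12/(-8) + 36) = -80*(-1/8*(-12) + 36) = -80*(3/2 + 36) = -80*75/2 = -3000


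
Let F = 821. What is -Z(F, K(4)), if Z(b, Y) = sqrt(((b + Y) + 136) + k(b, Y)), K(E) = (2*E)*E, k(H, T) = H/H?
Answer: -3*sqrt(110) ≈ -31.464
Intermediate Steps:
k(H, T) = 1
K(E) = 2*E**2
Z(b, Y) = sqrt(137 + Y + b) (Z(b, Y) = sqrt(((b + Y) + 136) + 1) = sqrt(((Y + b) + 136) + 1) = sqrt((136 + Y + b) + 1) = sqrt(137 + Y + b))
-Z(F, K(4)) = -sqrt(137 + 2*4**2 + 821) = -sqrt(137 + 2*16 + 821) = -sqrt(137 + 32 + 821) = -sqrt(990) = -3*sqrt(110)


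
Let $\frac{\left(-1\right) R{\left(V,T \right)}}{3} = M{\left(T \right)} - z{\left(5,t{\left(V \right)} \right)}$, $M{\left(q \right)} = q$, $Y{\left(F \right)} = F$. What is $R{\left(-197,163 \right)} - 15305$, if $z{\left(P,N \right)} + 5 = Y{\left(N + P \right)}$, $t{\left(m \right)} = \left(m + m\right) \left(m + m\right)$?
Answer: $449914$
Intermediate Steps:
$t{\left(m \right)} = 4 m^{2}$ ($t{\left(m \right)} = 2 m 2 m = 4 m^{2}$)
$z{\left(P,N \right)} = -5 + N + P$ ($z{\left(P,N \right)} = -5 + \left(N + P\right) = -5 + N + P$)
$R{\left(V,T \right)} = - 3 T + 12 V^{2}$ ($R{\left(V,T \right)} = - 3 \left(T - \left(-5 + 4 V^{2} + 5\right)\right) = - 3 \left(T - 4 V^{2}\right) = - 3 T + 12 V^{2}$)
$R{\left(-197,163 \right)} - 15305 = \left(\left(-3\right) 163 + 12 \left(-197\right)^{2}\right) - 15305 = \left(-489 + 12 \cdot 38809\right) - 15305 = \left(-489 + 465708\right) - 15305 = 465219 - 15305 = 449914$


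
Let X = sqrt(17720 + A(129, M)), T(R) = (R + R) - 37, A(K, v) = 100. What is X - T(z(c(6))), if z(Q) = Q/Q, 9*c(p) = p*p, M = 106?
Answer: 35 + 18*sqrt(55) ≈ 168.49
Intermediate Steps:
c(p) = p**2/9 (c(p) = (p*p)/9 = p**2/9)
z(Q) = 1
T(R) = -37 + 2*R (T(R) = 2*R - 37 = -37 + 2*R)
X = 18*sqrt(55) (X = sqrt(17720 + 100) = sqrt(17820) = 18*sqrt(55) ≈ 133.49)
X - T(z(c(6))) = 18*sqrt(55) - (-37 + 2*1) = 18*sqrt(55) - (-37 + 2) = 18*sqrt(55) - 1*(-35) = 18*sqrt(55) + 35 = 35 + 18*sqrt(55)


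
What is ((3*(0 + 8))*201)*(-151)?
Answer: -728424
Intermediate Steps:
((3*(0 + 8))*201)*(-151) = ((3*8)*201)*(-151) = (24*201)*(-151) = 4824*(-151) = -728424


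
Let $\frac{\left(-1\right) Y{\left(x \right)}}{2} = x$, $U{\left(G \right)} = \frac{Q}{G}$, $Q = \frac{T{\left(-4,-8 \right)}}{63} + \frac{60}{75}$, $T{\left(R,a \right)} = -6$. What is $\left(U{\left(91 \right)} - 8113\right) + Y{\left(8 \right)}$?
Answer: $- \frac{77672521}{9555} \approx -8129.0$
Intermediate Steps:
$Q = \frac{74}{105}$ ($Q = - \frac{6}{63} + \frac{60}{75} = \left(-6\right) \frac{1}{63} + 60 \cdot \frac{1}{75} = - \frac{2}{21} + \frac{4}{5} = \frac{74}{105} \approx 0.70476$)
$U{\left(G \right)} = \frac{74}{105 G}$
$Y{\left(x \right)} = - 2 x$
$\left(U{\left(91 \right)} - 8113\right) + Y{\left(8 \right)} = \left(\frac{74}{105 \cdot 91} - 8113\right) - 16 = \left(\frac{74}{105} \cdot \frac{1}{91} - 8113\right) - 16 = \left(\frac{74}{9555} - 8113\right) - 16 = - \frac{77519641}{9555} - 16 = - \frac{77672521}{9555}$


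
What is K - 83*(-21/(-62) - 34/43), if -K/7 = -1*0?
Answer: 100015/2666 ≈ 37.515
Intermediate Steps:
K = 0 (K = -(-7)*0 = -7*0 = 0)
K - 83*(-21/(-62) - 34/43) = 0 - 83*(-21/(-62) - 34/43) = 0 - 83*(-21*(-1/62) - 34*1/43) = 0 - 83*(21/62 - 34/43) = 0 - 83*(-1205/2666) = 0 + 100015/2666 = 100015/2666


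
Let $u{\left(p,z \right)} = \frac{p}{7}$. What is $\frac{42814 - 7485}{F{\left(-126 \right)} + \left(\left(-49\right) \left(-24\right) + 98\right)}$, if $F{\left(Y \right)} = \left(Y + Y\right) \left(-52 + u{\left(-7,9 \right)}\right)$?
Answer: $\frac{5047}{2090} \approx 2.4148$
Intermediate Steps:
$u{\left(p,z \right)} = \frac{p}{7}$ ($u{\left(p,z \right)} = p \frac{1}{7} = \frac{p}{7}$)
$F{\left(Y \right)} = - 106 Y$ ($F{\left(Y \right)} = \left(Y + Y\right) \left(-52 + \frac{1}{7} \left(-7\right)\right) = 2 Y \left(-52 - 1\right) = 2 Y \left(-53\right) = - 106 Y$)
$\frac{42814 - 7485}{F{\left(-126 \right)} + \left(\left(-49\right) \left(-24\right) + 98\right)} = \frac{42814 - 7485}{\left(-106\right) \left(-126\right) + \left(\left(-49\right) \left(-24\right) + 98\right)} = \frac{35329}{13356 + \left(1176 + 98\right)} = \frac{35329}{13356 + 1274} = \frac{35329}{14630} = 35329 \cdot \frac{1}{14630} = \frac{5047}{2090}$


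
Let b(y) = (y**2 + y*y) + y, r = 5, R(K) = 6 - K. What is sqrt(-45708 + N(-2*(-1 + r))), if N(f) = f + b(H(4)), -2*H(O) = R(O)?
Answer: I*sqrt(45715) ≈ 213.81*I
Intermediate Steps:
H(O) = -3 + O/2 (H(O) = -(6 - O)/2 = -3 + O/2)
b(y) = y + 2*y**2 (b(y) = (y**2 + y**2) + y = 2*y**2 + y = y + 2*y**2)
N(f) = 1 + f (N(f) = f + (-3 + (1/2)*4)*(1 + 2*(-3 + (1/2)*4)) = f + (-3 + 2)*(1 + 2*(-3 + 2)) = f - (1 + 2*(-1)) = f - (1 - 2) = f - 1*(-1) = f + 1 = 1 + f)
sqrt(-45708 + N(-2*(-1 + r))) = sqrt(-45708 + (1 - 2*(-1 + 5))) = sqrt(-45708 + (1 - 2*4)) = sqrt(-45708 + (1 - 8)) = sqrt(-45708 - 7) = sqrt(-45715) = I*sqrt(45715)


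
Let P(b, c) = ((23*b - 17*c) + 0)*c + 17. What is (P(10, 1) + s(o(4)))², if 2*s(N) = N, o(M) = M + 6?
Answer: 55225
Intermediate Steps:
o(M) = 6 + M
P(b, c) = 17 + c*(-17*c + 23*b) (P(b, c) = ((-17*c + 23*b) + 0)*c + 17 = (-17*c + 23*b)*c + 17 = c*(-17*c + 23*b) + 17 = 17 + c*(-17*c + 23*b))
s(N) = N/2
(P(10, 1) + s(o(4)))² = ((17 - 17*1² + 23*10*1) + (6 + 4)/2)² = ((17 - 17*1 + 230) + (½)*10)² = ((17 - 17 + 230) + 5)² = (230 + 5)² = 235² = 55225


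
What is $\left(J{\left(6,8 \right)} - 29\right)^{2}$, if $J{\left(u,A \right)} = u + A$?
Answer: $225$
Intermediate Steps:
$J{\left(u,A \right)} = A + u$
$\left(J{\left(6,8 \right)} - 29\right)^{2} = \left(\left(8 + 6\right) - 29\right)^{2} = \left(14 - 29\right)^{2} = \left(-15\right)^{2} = 225$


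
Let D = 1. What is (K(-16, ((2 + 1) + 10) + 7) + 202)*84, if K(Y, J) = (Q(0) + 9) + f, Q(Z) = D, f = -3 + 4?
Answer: 17892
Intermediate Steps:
f = 1
Q(Z) = 1
K(Y, J) = 11 (K(Y, J) = (1 + 9) + 1 = 10 + 1 = 11)
(K(-16, ((2 + 1) + 10) + 7) + 202)*84 = (11 + 202)*84 = 213*84 = 17892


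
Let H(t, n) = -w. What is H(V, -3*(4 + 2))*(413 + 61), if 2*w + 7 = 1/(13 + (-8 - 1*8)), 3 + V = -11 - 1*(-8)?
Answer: 1738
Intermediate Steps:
V = -6 (V = -3 + (-11 - 1*(-8)) = -3 + (-11 + 8) = -3 - 3 = -6)
w = -11/3 (w = -7/2 + 1/(2*(13 + (-8 - 1*8))) = -7/2 + 1/(2*(13 + (-8 - 8))) = -7/2 + 1/(2*(13 - 16)) = -7/2 + (½)/(-3) = -7/2 + (½)*(-⅓) = -7/2 - ⅙ = -11/3 ≈ -3.6667)
H(t, n) = 11/3 (H(t, n) = -1*(-11/3) = 11/3)
H(V, -3*(4 + 2))*(413 + 61) = 11*(413 + 61)/3 = (11/3)*474 = 1738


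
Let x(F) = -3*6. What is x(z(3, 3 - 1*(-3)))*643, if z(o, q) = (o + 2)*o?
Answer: -11574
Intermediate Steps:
z(o, q) = o*(2 + o) (z(o, q) = (2 + o)*o = o*(2 + o))
x(F) = -18
x(z(3, 3 - 1*(-3)))*643 = -18*643 = -11574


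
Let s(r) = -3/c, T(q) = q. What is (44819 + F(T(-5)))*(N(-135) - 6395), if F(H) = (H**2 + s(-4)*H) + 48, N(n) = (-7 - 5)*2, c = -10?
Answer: -576304239/2 ≈ -2.8815e+8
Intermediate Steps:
s(r) = 3/10 (s(r) = -3/(-10) = -3*(-1/10) = 3/10)
N(n) = -24 (N(n) = -12*2 = -24)
F(H) = 48 + H**2 + 3*H/10 (F(H) = (H**2 + 3*H/10) + 48 = 48 + H**2 + 3*H/10)
(44819 + F(T(-5)))*(N(-135) - 6395) = (44819 + (48 + (-5)**2 + (3/10)*(-5)))*(-24 - 6395) = (44819 + (48 + 25 - 3/2))*(-6419) = (44819 + 143/2)*(-6419) = (89781/2)*(-6419) = -576304239/2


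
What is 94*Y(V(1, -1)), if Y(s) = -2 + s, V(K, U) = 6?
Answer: 376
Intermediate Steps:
94*Y(V(1, -1)) = 94*(-2 + 6) = 94*4 = 376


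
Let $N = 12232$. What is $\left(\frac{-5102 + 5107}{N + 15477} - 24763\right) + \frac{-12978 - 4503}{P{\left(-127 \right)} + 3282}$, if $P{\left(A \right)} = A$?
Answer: $- \frac{2165312751139}{87421895} \approx -24769.0$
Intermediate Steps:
$\left(\frac{-5102 + 5107}{N + 15477} - 24763\right) + \frac{-12978 - 4503}{P{\left(-127 \right)} + 3282} = \left(\frac{-5102 + 5107}{12232 + 15477} - 24763\right) + \frac{-12978 - 4503}{-127 + 3282} = \left(\frac{5}{27709} - 24763\right) - \frac{17481}{3155} = - \frac{686157962}{27709} - \frac{17481}{3155} = - \frac{2165312751139}{87421895}$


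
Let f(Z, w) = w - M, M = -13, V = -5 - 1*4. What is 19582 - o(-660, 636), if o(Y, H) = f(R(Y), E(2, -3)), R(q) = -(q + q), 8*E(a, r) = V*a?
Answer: 78285/4 ≈ 19571.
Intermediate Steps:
V = -9 (V = -5 - 4 = -9)
E(a, r) = -9*a/8 (E(a, r) = (-9*a)/8 = -9*a/8)
R(q) = -2*q
f(Z, w) = 13 + w (f(Z, w) = w - 1*(-13) = w + 13 = 13 + w)
o(Y, H) = 43/4 (o(Y, H) = 13 - 9/8*2 = 13 - 9/4 = 43/4)
19582 - o(-660, 636) = 19582 - 1*43/4 = 19582 - 43/4 = 78285/4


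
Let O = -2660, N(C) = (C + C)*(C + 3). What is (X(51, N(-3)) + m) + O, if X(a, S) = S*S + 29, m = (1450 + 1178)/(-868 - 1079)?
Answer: -1708395/649 ≈ -2632.4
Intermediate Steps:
N(C) = 2*C*(3 + C) (N(C) = (2*C)*(3 + C) = 2*C*(3 + C))
m = -876/649 (m = 2628/(-1947) = 2628*(-1/1947) = -876/649 ≈ -1.3498)
X(a, S) = 29 + S**2 (X(a, S) = S**2 + 29 = 29 + S**2)
(X(51, N(-3)) + m) + O = ((29 + (2*(-3)*(3 - 3))**2) - 876/649) - 2660 = ((29 + (2*(-3)*0)**2) - 876/649) - 2660 = ((29 + 0**2) - 876/649) - 2660 = ((29 + 0) - 876/649) - 2660 = (29 - 876/649) - 2660 = 17945/649 - 2660 = -1708395/649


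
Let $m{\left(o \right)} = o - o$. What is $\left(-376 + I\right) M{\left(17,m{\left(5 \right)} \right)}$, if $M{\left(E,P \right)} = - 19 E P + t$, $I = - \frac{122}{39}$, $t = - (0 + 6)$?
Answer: $\frac{29572}{13} \approx 2274.8$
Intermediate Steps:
$t = -6$ ($t = \left(-1\right) 6 = -6$)
$m{\left(o \right)} = 0$
$I = - \frac{122}{39}$ ($I = \left(-122\right) \frac{1}{39} = - \frac{122}{39} \approx -3.1282$)
$M{\left(E,P \right)} = -6 - 19 E P$ ($M{\left(E,P \right)} = - 19 E P - 6 = -6 - 19 E P$)
$\left(-376 + I\right) M{\left(17,m{\left(5 \right)} \right)} = \left(-376 - \frac{122}{39}\right) \left(-6 - 323 \cdot 0\right) = - \frac{14786 \left(-6 + 0\right)}{39} = \left(- \frac{14786}{39}\right) \left(-6\right) = \frac{29572}{13}$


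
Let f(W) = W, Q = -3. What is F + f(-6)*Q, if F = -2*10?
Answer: -2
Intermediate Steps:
F = -20
F + f(-6)*Q = -20 - 6*(-3) = -20 + 18 = -2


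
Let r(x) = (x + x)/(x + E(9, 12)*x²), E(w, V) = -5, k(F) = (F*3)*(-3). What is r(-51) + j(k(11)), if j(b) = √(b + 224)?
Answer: 1/128 + 5*√5 ≈ 11.188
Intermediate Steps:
k(F) = -9*F (k(F) = (3*F)*(-3) = -9*F)
j(b) = √(224 + b)
r(x) = 2*x/(x - 5*x²) (r(x) = (x + x)/(x - 5*x²) = (2*x)/(x - 5*x²) = 2*x/(x - 5*x²))
r(-51) + j(k(11)) = 2/(1 - 5*(-51)) + √(224 - 9*11) = 2/(1 + 255) + √(224 - 99) = 2/256 + √125 = 2*(1/256) + 5*√5 = 1/128 + 5*√5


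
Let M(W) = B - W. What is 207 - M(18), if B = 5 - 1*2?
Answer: 222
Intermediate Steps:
B = 3 (B = 5 - 2 = 3)
M(W) = 3 - W
207 - M(18) = 207 - (3 - 1*18) = 207 - (3 - 18) = 207 - 1*(-15) = 207 + 15 = 222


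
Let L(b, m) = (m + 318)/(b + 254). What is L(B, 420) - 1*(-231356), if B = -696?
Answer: 51129307/221 ≈ 2.3135e+5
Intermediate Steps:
L(b, m) = (318 + m)/(254 + b)
L(B, 420) - 1*(-231356) = (318 + 420)/(254 - 696) - 1*(-231356) = 738/(-442) + 231356 = -1/442*738 + 231356 = -369/221 + 231356 = 51129307/221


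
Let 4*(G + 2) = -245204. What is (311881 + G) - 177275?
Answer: 73303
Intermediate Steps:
G = -61303 (G = -2 + (¼)*(-245204) = -2 - 61301 = -61303)
(311881 + G) - 177275 = (311881 - 61303) - 177275 = 250578 - 177275 = 73303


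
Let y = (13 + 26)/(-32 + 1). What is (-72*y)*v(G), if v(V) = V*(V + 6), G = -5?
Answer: -14040/31 ≈ -452.90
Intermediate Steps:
v(V) = V*(6 + V)
y = -39/31 (y = 39/(-31) = 39*(-1/31) = -39/31 ≈ -1.2581)
(-72*y)*v(G) = (-72*(-39/31))*(-5*(6 - 5)) = 2808*(-5*1)/31 = (2808/31)*(-5) = -14040/31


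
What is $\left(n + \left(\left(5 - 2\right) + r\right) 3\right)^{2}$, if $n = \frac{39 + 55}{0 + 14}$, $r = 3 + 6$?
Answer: $\frac{89401}{49} \approx 1824.5$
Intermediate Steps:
$r = 9$
$n = \frac{47}{7}$ ($n = \frac{94}{14} = 94 \cdot \frac{1}{14} = \frac{47}{7} \approx 6.7143$)
$\left(n + \left(\left(5 - 2\right) + r\right) 3\right)^{2} = \left(\frac{47}{7} + \left(\left(5 - 2\right) + 9\right) 3\right)^{2} = \left(\frac{47}{7} + \left(3 + 9\right) 3\right)^{2} = \left(\frac{47}{7} + 12 \cdot 3\right)^{2} = \left(\frac{47}{7} + 36\right)^{2} = \left(\frac{299}{7}\right)^{2} = \frac{89401}{49}$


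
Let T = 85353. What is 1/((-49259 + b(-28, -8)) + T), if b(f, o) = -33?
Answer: 1/36061 ≈ 2.7731e-5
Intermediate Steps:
1/((-49259 + b(-28, -8)) + T) = 1/((-49259 - 33) + 85353) = 1/(-49292 + 85353) = 1/36061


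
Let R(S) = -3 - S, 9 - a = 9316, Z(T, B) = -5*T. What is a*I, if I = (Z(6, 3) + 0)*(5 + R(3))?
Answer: -279210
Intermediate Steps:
a = -9307 (a = 9 - 1*9316 = 9 - 9316 = -9307)
I = 30 (I = (-5*6 + 0)*(5 + (-3 - 1*3)) = (-30 + 0)*(5 + (-3 - 3)) = -30*(5 - 6) = -30*(-1) = 30)
a*I = -9307*30 = -279210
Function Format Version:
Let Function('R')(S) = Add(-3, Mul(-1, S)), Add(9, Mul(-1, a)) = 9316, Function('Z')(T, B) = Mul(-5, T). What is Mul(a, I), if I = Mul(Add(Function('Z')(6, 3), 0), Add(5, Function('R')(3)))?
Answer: -279210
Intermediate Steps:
a = -9307 (a = Add(9, Mul(-1, 9316)) = Add(9, -9316) = -9307)
I = 30 (I = Mul(Add(Mul(-5, 6), 0), Add(5, Add(-3, Mul(-1, 3)))) = Mul(Add(-30, 0), Add(5, Add(-3, -3))) = Mul(-30, Add(5, -6)) = Mul(-30, -1) = 30)
Mul(a, I) = Mul(-9307, 30) = -279210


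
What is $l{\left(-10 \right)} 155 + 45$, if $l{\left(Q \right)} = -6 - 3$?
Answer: $-1350$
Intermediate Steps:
$l{\left(Q \right)} = -9$
$l{\left(-10 \right)} 155 + 45 = \left(-9\right) 155 + 45 = -1395 + 45 = -1350$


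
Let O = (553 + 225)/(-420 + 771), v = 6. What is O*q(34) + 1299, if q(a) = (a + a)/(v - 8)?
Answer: 429497/351 ≈ 1223.6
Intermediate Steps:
O = 778/351 ≈ 2.2165
q(a) = -a (q(a) = (a + a)/(6 - 8) = (2*a)/(-2) = (2*a)*(-½) = -a)
O*q(34) + 1299 = 778*(-1*34)/351 + 1299 = (778/351)*(-34) + 1299 = -26452/351 + 1299 = 429497/351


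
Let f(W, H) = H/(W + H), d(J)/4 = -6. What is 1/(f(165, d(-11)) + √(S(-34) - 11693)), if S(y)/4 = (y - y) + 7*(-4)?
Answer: -376/26077309 - 2209*I*√11805/26077309 ≈ -1.4419e-5 - 0.0092038*I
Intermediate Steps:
S(y) = -112 (S(y) = 4*((y - y) + 7*(-4)) = 4*(0 - 28) = 4*(-28) = -112)
d(J) = -24 (d(J) = 4*(-6) = -24)
f(W, H) = H/(H + W)
1/(f(165, d(-11)) + √(S(-34) - 11693)) = 1/(-24/(-24 + 165) + √(-112 - 11693)) = 1/(-24/141 + √(-11805)) = 1/(-24*1/141 + I*√11805) = 1/(-8/47 + I*√11805)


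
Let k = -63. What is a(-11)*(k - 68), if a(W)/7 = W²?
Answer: -110957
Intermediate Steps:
a(W) = 7*W²
a(-11)*(k - 68) = (7*(-11)²)*(-63 - 68) = (7*121)*(-131) = 847*(-131) = -110957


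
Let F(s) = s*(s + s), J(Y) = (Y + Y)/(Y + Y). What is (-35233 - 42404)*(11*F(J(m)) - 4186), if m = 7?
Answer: 323280468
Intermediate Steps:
J(Y) = 1 (J(Y) = (2*Y)/((2*Y)) = (2*Y)*(1/(2*Y)) = 1)
F(s) = 2*s**2 (F(s) = s*(2*s) = 2*s**2)
(-35233 - 42404)*(11*F(J(m)) - 4186) = (-35233 - 42404)*(11*(2*1**2) - 4186) = -77637*(11*(2*1) - 4186) = -77637*(11*2 - 4186) = -77637*(22 - 4186) = -77637*(-4164) = 323280468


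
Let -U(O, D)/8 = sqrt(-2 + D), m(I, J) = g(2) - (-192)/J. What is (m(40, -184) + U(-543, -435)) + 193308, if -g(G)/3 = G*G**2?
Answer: 4445508/23 - 8*I*sqrt(437) ≈ 1.9328e+5 - 167.24*I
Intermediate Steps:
g(G) = -3*G**3 (g(G) = -3*G*G**2 = -3*G**3)
m(I, J) = -24 + 192/J (m(I, J) = -3*2**3 - (-192)/J = -3*8 + 192/J = -24 + 192/J)
U(O, D) = -8*sqrt(-2 + D)
(m(40, -184) + U(-543, -435)) + 193308 = ((-24 + 192/(-184)) - 8*sqrt(-2 - 435)) + 193308 = ((-24 + 192*(-1/184)) - 8*I*sqrt(437)) + 193308 = ((-24 - 24/23) - 8*I*sqrt(437)) + 193308 = (-576/23 - 8*I*sqrt(437)) + 193308 = 4445508/23 - 8*I*sqrt(437)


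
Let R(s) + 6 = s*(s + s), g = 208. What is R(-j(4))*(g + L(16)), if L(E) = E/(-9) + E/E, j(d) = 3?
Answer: 7460/3 ≈ 2486.7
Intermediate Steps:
R(s) = -6 + 2*s² (R(s) = -6 + s*(s + s) = -6 + s*(2*s) = -6 + 2*s²)
L(E) = 1 - E/9 (L(E) = E*(-⅑) + 1 = -E/9 + 1 = 1 - E/9)
R(-j(4))*(g + L(16)) = (-6 + 2*(-1*3)²)*(208 + (1 - ⅑*16)) = (-6 + 2*(-3)²)*(208 + (1 - 16/9)) = (-6 + 2*9)*(208 - 7/9) = (-6 + 18)*(1865/9) = 12*(1865/9) = 7460/3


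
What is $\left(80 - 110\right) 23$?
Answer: $-690$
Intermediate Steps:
$\left(80 - 110\right) 23 = \left(-30\right) 23 = -690$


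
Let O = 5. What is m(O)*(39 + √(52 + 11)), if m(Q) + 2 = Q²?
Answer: 897 + 69*√7 ≈ 1079.6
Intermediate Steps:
m(Q) = -2 + Q²
m(O)*(39 + √(52 + 11)) = (-2 + 5²)*(39 + √(52 + 11)) = (-2 + 25)*(39 + √63) = 23*(39 + 3*√7) = 897 + 69*√7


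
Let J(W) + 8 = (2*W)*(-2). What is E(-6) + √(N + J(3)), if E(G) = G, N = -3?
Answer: -6 + I*√23 ≈ -6.0 + 4.7958*I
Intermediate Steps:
J(W) = -8 - 4*W (J(W) = -8 + (2*W)*(-2) = -8 - 4*W)
E(-6) + √(N + J(3)) = -6 + √(-3 + (-8 - 4*3)) = -6 + √(-3 + (-8 - 12)) = -6 + √(-3 - 20) = -6 + √(-23) = -6 + I*√23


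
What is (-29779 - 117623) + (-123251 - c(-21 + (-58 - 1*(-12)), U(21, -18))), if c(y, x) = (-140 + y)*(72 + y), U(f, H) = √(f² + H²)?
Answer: -269618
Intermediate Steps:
U(f, H) = √(H² + f²)
(-29779 - 117623) + (-123251 - c(-21 + (-58 - 1*(-12)), U(21, -18))) = (-29779 - 117623) + (-123251 - (-10080 + (-21 + (-58 - 1*(-12)))² - 68*(-21 + (-58 - 1*(-12))))) = -147402 + (-123251 - (-10080 + (-21 + (-58 + 12))² - 68*(-21 + (-58 + 12)))) = -147402 + (-123251 - (-10080 + (-21 - 46)² - 68*(-21 - 46))) = -147402 + (-123251 - (-10080 + (-67)² - 68*(-67))) = -147402 + (-123251 - (-10080 + 4489 + 4556)) = -147402 + (-123251 - 1*(-1035)) = -147402 + (-123251 + 1035) = -147402 - 122216 = -269618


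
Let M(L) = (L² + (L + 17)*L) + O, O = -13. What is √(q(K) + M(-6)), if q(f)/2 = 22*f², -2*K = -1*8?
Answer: √661 ≈ 25.710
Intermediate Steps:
M(L) = -13 + L² + L*(17 + L) (M(L) = (L² + (L + 17)*L) - 13 = (L² + (17 + L)*L) - 13 = (L² + L*(17 + L)) - 13 = -13 + L² + L*(17 + L))
K = 4 (K = -(-1)*8/2 = -½*(-8) = 4)
q(f) = 44*f² (q(f) = 2*(22*f²) = 44*f²)
√(q(K) + M(-6)) = √(44*4² + (-13 + 2*(-6)² + 17*(-6))) = √(44*16 + (-13 + 2*36 - 102)) = √(704 + (-13 + 72 - 102)) = √(704 - 43) = √661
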